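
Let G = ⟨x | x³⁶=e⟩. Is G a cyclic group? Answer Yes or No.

|G| = 36. The element x has order 36 (its powers give 36 distinct elements), so ⟨x⟩ = G and G is cyclic.

Answer: Yes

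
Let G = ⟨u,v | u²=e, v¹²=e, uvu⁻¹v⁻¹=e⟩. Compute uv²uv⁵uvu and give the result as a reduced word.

Multiply left to right, reducing at each step:
  u · v² = uv²
  (uv²) · u = v²
  (v²) · v⁵ = v⁷
  (v⁷) · u = uv⁷
  (uv⁷) · v = uv⁸
  (uv⁸) · u = v⁸

Answer: v⁸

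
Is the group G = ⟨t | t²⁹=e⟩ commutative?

G has a single generator, so G is cyclic and hence abelian.

Answer: Yes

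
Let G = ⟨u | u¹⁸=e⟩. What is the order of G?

G is generated by a single element, so G is cyclic. The relator gives u¹⁸ = e and no smaller power is forced to be e, so the 18 powers {e, u, u², u³, u⁴, u⁵, u⁶, u⁷, u⁸, u⁹, u¹², u¹³, u¹¹, u¹⁰, u¹⁴, u¹⁵, u¹⁶, u¹⁷} are distinct. Hence |G| = 18.

Answer: 18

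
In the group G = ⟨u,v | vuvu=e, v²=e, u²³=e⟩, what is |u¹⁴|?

Compute successive powers until reaching e:
  (u¹⁴)¹ = u¹⁴, (u¹⁴)² = u⁵, (u¹⁴)³ = u¹⁹, (u¹⁴)⁴ = u¹⁰, (u¹⁴)⁵ = u, (u¹⁴)⁶ = u¹⁵, (u¹⁴)⁷ = u⁶, (u¹⁴)⁸ = u²⁰, (u¹⁴)⁹ = u¹¹, (u¹⁴)¹⁰ = u², (u¹⁴)¹¹ = u¹⁶, (u¹⁴)¹² = u⁷, (u¹⁴)¹³ = u²¹, (u¹⁴)¹⁴ = u¹², (u¹⁴)¹⁵ = u³, (u¹⁴)¹⁶ = u¹⁷, (u¹⁴)¹⁷ = u⁸, (u¹⁴)¹⁸ = u²², (u¹⁴)¹⁹ = u¹³, (u¹⁴)²⁰ = u⁴, (u¹⁴)²¹ = u¹⁸, (u¹⁴)²² = u⁹, (u¹⁴)²³ = e.
The smallest positive k with (u¹⁴)ᵏ = e is 23.

Answer: 23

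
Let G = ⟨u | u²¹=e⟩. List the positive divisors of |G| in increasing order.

|G| = 21 = 3 · 7. By Lagrange's theorem the order of any subgroup divides 21; the divisors of 21 are 1, 3, 7, 21.

Answer: 1, 3, 7, 21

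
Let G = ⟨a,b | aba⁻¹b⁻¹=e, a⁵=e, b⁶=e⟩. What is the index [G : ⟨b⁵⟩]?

First find ord(b⁵) by computing successive powers:
  (b⁵)¹ = b⁵, (b⁵)² = b⁴, (b⁵)³ = b³, (b⁵)⁴ = b², (b⁵)⁵ = b, (b⁵)⁶ = e.
So |⟨b⁵⟩| = ord(b⁵) = 6. With |G| = 30, by Lagrange [G : ⟨b⁵⟩] = 30/6 = 5.

Answer: 5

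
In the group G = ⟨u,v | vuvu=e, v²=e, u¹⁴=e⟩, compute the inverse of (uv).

The order of (uv) is 2 (smallest k with (uv)ᵏ = e), so (uv)⁻¹ = (uv)¹ = uv.
Check: (uv) · (uv) → (uv) · u = v;   v · v = e, giving e as required.

Answer: uv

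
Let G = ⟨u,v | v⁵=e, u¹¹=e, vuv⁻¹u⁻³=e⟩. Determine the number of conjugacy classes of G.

The conjugacy classes (representative and size) are:
  [e] (size 1), [u³] (size 5), [u⁶] (size 5), [u⁷v] (size 11), [u⁹v²] (size 11), [u⁷v³] (size 11), [u⁷v⁴] (size 11).
Class equation: 1 + 5 + 5 + 11 + 11 + 11 + 11 = 55 = |G|. So G has 7 conjugacy classes.

Answer: 7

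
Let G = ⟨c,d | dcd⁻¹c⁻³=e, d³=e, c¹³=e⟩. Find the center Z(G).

An element z ∈ Z(G) iff z commutes with every generator.
For example e is central: e·c = c = c·e; e·d = d = d·e.
Whereas c ∉ Z(G) since c·d = cd ≠ c³d = d·c.
Checking each of the 39 elements this way gives Z(G) = {e}, of order 1.

Answer: {e}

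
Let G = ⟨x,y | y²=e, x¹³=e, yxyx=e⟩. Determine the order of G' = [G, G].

G' = [G, G] is generated by all commutators. The generator-pair commutators are: [x, y] = x².
The subgroup they normally generate is {e, x, x², x³, x⁴, x⁵, x⁶, x⁷, x⁸, x⁹, x¹⁰, x¹¹, x¹²}, of order 13.
Check: |G/G'| = 26/13 = 2 is the order of the abelianisation.

Answer: 13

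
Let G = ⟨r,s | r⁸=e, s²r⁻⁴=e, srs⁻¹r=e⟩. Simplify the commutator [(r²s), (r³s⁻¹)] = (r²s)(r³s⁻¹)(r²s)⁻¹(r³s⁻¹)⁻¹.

[(r²s), (r³s⁻¹)] = (r²s)·(r³s⁻¹)·(r²s)⁻¹·(r³s⁻¹)⁻¹.
  (r²s) · (r³s⁻¹) = r⁷
  (r⁷) · (r²s⁻¹) = rs⁻¹
  (rs⁻¹) · (r³s) = r⁶

Answer: r⁶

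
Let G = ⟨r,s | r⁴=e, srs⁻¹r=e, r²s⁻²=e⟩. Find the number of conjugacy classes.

The conjugacy classes (representative and size) are:
  [e] (size 1), [r³] (size 2), [r²] (size 1), [s⁻¹] (size 2), [rs] (size 2).
Class equation: 1 + 2 + 1 + 2 + 2 = 8 = |G|. So G has 5 conjugacy classes.

Answer: 5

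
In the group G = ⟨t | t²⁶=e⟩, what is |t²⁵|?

Compute successive powers until reaching e:
  (t²⁵)¹ = t²⁵, (t²⁵)² = t²⁴, (t²⁵)³ = t²³, (t²⁵)⁴ = t²², (t²⁵)⁵ = t²¹, (t²⁵)⁶ = t²⁰, (t²⁵)⁷ = t¹⁹, (t²⁵)⁸ = t¹⁸, (t²⁵)⁹ = t¹⁷, (t²⁵)¹⁰ = t¹⁶, (t²⁵)¹¹ = t¹⁵, (t²⁵)¹² = t¹⁴, (t²⁵)¹³ = t¹³, (t²⁵)¹⁴ = t¹², (t²⁵)¹⁵ = t¹¹, (t²⁵)¹⁶ = t¹⁰, (t²⁵)¹⁷ = t⁹, (t²⁵)¹⁸ = t⁸, (t²⁵)¹⁹ = t⁷, (t²⁵)²⁰ = t⁶, (t²⁵)²¹ = t⁵, (t²⁵)²² = t⁴, (t²⁵)²³ = t³, (t²⁵)²⁴ = t², (t²⁵)²⁵ = t, (t²⁵)²⁶ = e.
The smallest positive k with (t²⁵)ᵏ = e is 26.

Answer: 26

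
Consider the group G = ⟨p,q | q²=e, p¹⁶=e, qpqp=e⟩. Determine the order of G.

Enumerate words in the generators, reducing via the relations: the distinct elements are
  {e, p, q, pq, p², p³, p⁴, p⁵, p⁶, p⁷, p⁸, p⁹, p²q, p³q, p¹², p¹³, p¹¹, p¹⁰, p¹⁴, p¹⁵, p⁴q, p⁵q, p⁶q, p⁷q, p⁸q, p⁹q, p¹²q, p¹³q, p¹¹q, p¹⁰q, p¹⁴q, p¹⁵q}.
No further products give new elements, so |G| = 32.

Answer: 32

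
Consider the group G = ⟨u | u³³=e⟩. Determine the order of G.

G is generated by a single element, so G is cyclic. The relator gives u³³ = e and no smaller power is forced to be e, so the 33 powers {e, u, u², u³, u⁴, u⁵, u⁶, u⁷, u⁸, u⁹, u²², u²³, u²¹, u²⁰, u²⁴, u²⁵, u²⁶, u²⁷, u²⁸, u²⁹, u³², u³¹, u³⁰, u¹², u¹³, u¹¹, u¹⁰, u¹⁴, u¹⁵, u¹⁶, u¹⁷, u¹⁸, u¹⁹} are distinct. Hence |G| = 33.

Answer: 33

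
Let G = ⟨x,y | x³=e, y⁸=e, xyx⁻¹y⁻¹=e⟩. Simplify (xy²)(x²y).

Compute (xy²) · (x²y) by multiplying left to right and reducing via the relations at each step:
  (xy²) · x² = y²
  (y²) · y = y³

Answer: y³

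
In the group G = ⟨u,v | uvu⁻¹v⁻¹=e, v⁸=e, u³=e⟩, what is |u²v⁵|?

Compute successive powers until reaching e:
  (u²v⁵)¹ = u²v⁵, (u²v⁵)² = uv², (u²v⁵)³ = v⁷, (u²v⁵)⁴ = u²v⁴, (u²v⁵)⁵ = uv, (u²v⁵)⁶ = v⁶, (u²v⁵)⁷ = u²v³, (u²v⁵)⁸ = u, (u²v⁵)⁹ = v⁵, (u²v⁵)¹⁰ = u²v², (u²v⁵)¹¹ = uv⁷, (u²v⁵)¹² = v⁴, (u²v⁵)¹³ = u²v, (u²v⁵)¹⁴ = uv⁶, (u²v⁵)¹⁵ = v³, (u²v⁵)¹⁶ = u², (u²v⁵)¹⁷ = uv⁵, (u²v⁵)¹⁸ = v², (u²v⁵)¹⁹ = u²v⁷, (u²v⁵)²⁰ = uv⁴, (u²v⁵)²¹ = v, (u²v⁵)²² = u²v⁶, (u²v⁵)²³ = uv³, (u²v⁵)²⁴ = e.
The smallest positive k with (u²v⁵)ᵏ = e is 24.

Answer: 24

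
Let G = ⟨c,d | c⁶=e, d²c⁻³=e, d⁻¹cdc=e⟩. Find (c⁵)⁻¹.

The order of (c⁵) is 6 (smallest k with (c⁵)ᵏ = e), so (c⁵)⁻¹ = (c⁵)⁵ = c.
Check: (c⁵) · c → (c⁵) · c = e, giving e as required.

Answer: c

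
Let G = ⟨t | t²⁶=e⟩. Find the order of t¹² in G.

Compute successive powers until reaching e:
  (t¹²)¹ = t¹², (t¹²)² = t²⁴, (t¹²)³ = t¹⁰, (t¹²)⁴ = t²², (t¹²)⁵ = t⁸, (t¹²)⁶ = t²⁰, (t¹²)⁷ = t⁶, (t¹²)⁸ = t¹⁸, (t¹²)⁹ = t⁴, (t¹²)¹⁰ = t¹⁶, (t¹²)¹¹ = t², (t¹²)¹² = t¹⁴, (t¹²)¹³ = e.
The smallest positive k with (t¹²)ᵏ = e is 13.

Answer: 13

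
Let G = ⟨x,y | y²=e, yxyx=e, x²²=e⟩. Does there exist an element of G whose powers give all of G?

Every cyclic group is abelian. But x·y = xy while y·x = x²¹y, so x·y ≠ y·x and G is not abelian. Hence G is not cyclic.

Answer: No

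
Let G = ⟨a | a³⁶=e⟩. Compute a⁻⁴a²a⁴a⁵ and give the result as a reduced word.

Multiply left to right, reducing at each step:
  (a³²) · a² = a³⁴
  (a³⁴) · a⁴ = a²
  (a²) · a⁵ = a⁷

Answer: a⁷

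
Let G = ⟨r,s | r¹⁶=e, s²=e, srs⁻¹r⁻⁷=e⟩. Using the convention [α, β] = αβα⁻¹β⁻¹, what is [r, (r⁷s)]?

[r, (r⁷s)] = r·(r⁷s)·r⁻¹·(r⁷s)⁻¹.
  r · (r⁷s) = r⁸s
  (r⁸s) · (r¹⁵) = rs
  (rs) · (r¹⁵s) = r¹⁰

Answer: r¹⁰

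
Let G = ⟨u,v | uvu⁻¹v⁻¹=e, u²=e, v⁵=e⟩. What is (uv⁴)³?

Compute successive powers of (uv⁴), reducing at each step:
  (uv⁴)²: (uv⁴) · u = v⁴;   (v⁴) · v⁴ = v³
  (uv⁴)³: (v³) · u = uv³;   (uv³) · v⁴ = uv²

Answer: uv²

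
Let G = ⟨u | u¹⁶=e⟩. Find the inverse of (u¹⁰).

The order of (u¹⁰) is 8 (smallest k with (u¹⁰)ᵏ = e), so (u¹⁰)⁻¹ = (u¹⁰)⁷ = u⁶.
Check: (u¹⁰) · (u⁶) → (u¹⁰) · u⁶ = e, giving e as required.

Answer: u⁶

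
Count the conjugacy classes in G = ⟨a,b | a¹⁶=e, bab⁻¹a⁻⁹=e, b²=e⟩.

The conjugacy classes (representative and size) are:
  [e] (size 1), [a⁹] (size 2), [a²] (size 1), [a³] (size 2), [a⁴] (size 1), [a¹³] (size 2), [a⁶] (size 1), [a¹⁵] (size 2), [a⁸] (size 1), [a¹⁰] (size 1), [a¹²] (size 1), [a¹⁴] (size 1), [b] (size 2), [ab] (size 2), [a²b] (size 2), [a¹¹b] (size 2), [a⁴b] (size 2), [a¹³b] (size 2), [a¹⁴b] (size 2), [a¹⁵b] (size 2).
Class equation: 1 + 2 + 1 + 2 + 1 + 2 + 1 + 2 + 1 + 1 + 1 + 1 + 2 + 2 + 2 + 2 + 2 + 2 + 2 + 2 = 32 = |G|. So G has 20 conjugacy classes.

Answer: 20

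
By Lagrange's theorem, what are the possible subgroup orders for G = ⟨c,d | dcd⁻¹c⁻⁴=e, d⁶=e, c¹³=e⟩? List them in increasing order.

|G| = 78 = 2 · 3 · 13. By Lagrange's theorem the order of any subgroup divides 78; the divisors of 78 are 1, 2, 3, 6, 13, 26, 39, 78.

Answer: 1, 2, 3, 6, 13, 26, 39, 78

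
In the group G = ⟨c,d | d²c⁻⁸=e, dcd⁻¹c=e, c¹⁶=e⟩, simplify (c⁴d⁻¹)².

Compute successive powers of (c⁴d⁻¹), reducing at each step:
  (c⁴d⁻¹)²: (c⁴d⁻¹) · c⁴ = d⁻¹;   (d⁻¹) · d⁻¹ = c⁸

Answer: c⁸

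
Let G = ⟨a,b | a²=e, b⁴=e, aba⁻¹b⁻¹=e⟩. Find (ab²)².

Compute successive powers of (ab²), reducing at each step:
  (ab²)²: (ab²) · a = b²;   (b²) · b² = e

Answer: e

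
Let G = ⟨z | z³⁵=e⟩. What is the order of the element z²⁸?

Compute successive powers until reaching e:
  (z²⁸)¹ = z²⁸, (z²⁸)² = z²¹, (z²⁸)³ = z¹⁴, (z²⁸)⁴ = z⁷, (z²⁸)⁵ = e.
The smallest positive k with (z²⁸)ᵏ = e is 5.

Answer: 5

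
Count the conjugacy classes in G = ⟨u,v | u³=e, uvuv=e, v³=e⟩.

The conjugacy classes (representative and size) are:
  [e] (size 1), [vu²] (size 4), [v²u] (size 4), [u²v²] (size 3).
Class equation: 1 + 4 + 4 + 3 = 12 = |G|. So G has 4 conjugacy classes.

Answer: 4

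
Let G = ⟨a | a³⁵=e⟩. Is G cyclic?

|G| = 35. The element a has order 35 (its powers give 35 distinct elements), so ⟨a⟩ = G and G is cyclic.

Answer: Yes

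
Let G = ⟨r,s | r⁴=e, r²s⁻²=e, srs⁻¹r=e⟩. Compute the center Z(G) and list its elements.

An element z ∈ Z(G) iff z commutes with every generator.
For example r² is central: (r²)·r = r³ = r·(r²); (r²)·s = s⁻¹ = s·(r²).
Whereas r ∉ Z(G) since r·s = rs ≠ rs⁻¹ = s·r.
Checking each of the 8 elements this way gives Z(G) = {e, r²}, of order 2.

Answer: {e, r²}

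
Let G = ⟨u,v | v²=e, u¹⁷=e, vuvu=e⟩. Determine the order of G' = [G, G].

G' = [G, G] is generated by all commutators. The generator-pair commutators are: [u, v] = u².
The subgroup they normally generate is {e, u, u², u³, u⁴, u⁵, u⁶, u⁷, u⁸, u⁹, u¹⁰, u¹¹, u¹², u¹³, u¹⁴, u¹⁵, u¹⁶}, of order 17.
Check: |G/G'| = 34/17 = 2 is the order of the abelianisation.

Answer: 17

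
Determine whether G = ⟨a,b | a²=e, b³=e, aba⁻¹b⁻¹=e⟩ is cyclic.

|G| = 6. The element ab has order 6 (its powers give 6 distinct elements), so ⟨ab⟩ = G and G is cyclic.

Answer: Yes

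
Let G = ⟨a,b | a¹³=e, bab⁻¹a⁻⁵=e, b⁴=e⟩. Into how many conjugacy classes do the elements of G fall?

The conjugacy classes (representative and size) are:
  [e] (size 1), [a] (size 4), [a²] (size 4), [a⁹] (size 4), [a¹²b] (size 13), [a⁴b²] (size 13), [a¹²b³] (size 13).
Class equation: 1 + 4 + 4 + 4 + 13 + 13 + 13 = 52 = |G|. So G has 7 conjugacy classes.

Answer: 7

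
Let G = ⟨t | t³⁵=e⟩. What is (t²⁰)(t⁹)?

Compute (t²⁰) · (t⁹) by multiplying left to right and reducing via the relations at each step:
  (t²⁰) · t⁹ = t²⁹

Answer: t²⁹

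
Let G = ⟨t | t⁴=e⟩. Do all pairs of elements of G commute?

G has a single generator, so G is cyclic and hence abelian.

Answer: Yes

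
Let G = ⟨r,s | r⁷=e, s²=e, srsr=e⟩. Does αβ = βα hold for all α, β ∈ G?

r·s = rs but s·r = r⁶s, so r·s ≠ s·r and G is not abelian.

Answer: No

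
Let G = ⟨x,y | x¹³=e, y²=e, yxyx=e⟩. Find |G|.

Enumerate words in the generators, reducing via the relations: the distinct elements are
  {e, x, y, xy, x², x³, x⁴, x⁵, x⁶, x⁷, x⁸, x⁹, x²y, x³y, x¹², x¹¹, x¹⁰, x⁴y, x⁵y, x⁶y, x⁷y, x⁸y, x⁹y, x¹²y, x¹¹y, x¹⁰y}.
No further products give new elements, so |G| = 26.

Answer: 26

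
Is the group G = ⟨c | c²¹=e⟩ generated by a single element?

|G| = 21. The element c has order 21 (its powers give 21 distinct elements), so ⟨c⟩ = G and G is cyclic.

Answer: Yes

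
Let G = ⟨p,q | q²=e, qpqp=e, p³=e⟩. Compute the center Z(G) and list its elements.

An element z ∈ Z(G) iff z commutes with every generator.
For example e is central: e·p = p = p·e; e·q = q = q·e.
Whereas p ∉ Z(G) since p·q = pq ≠ p²q = q·p.
Checking each of the 6 elements this way gives Z(G) = {e}, of order 1.

Answer: {e}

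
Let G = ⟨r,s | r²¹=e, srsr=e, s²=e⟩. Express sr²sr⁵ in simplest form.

Multiply left to right, reducing at each step:
  s · r² = r¹⁹s
  (r¹⁹s) · s = r¹⁹
  (r¹⁹) · r⁵ = r³

Answer: r³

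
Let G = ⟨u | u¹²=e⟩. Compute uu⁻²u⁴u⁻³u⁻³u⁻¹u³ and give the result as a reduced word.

Multiply left to right, reducing at each step:
  u · u⁻² = u¹¹
  (u¹¹) · u⁴ = u³
  (u³) · u⁻³ = e
  e · u⁻³ = u⁹
  (u⁹) · u⁻¹ = u⁸
  (u⁸) · u³ = u¹¹

Answer: u¹¹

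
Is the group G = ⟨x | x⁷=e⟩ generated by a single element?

|G| = 7. The element x has order 7 (its powers give 7 distinct elements), so ⟨x⟩ = G and G is cyclic.

Answer: Yes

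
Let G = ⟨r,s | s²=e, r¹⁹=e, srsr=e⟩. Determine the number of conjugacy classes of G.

The conjugacy classes (representative and size) are:
  [e] (size 1), [r¹⁸] (size 2), [r²] (size 2), [r¹⁶] (size 2), [r⁴] (size 2), [r¹⁴] (size 2), [r¹³] (size 2), [r¹²] (size 2), [r⁸] (size 2), [r⁹] (size 2), [s] (size 19).
Class equation: 1 + 2 + 2 + 2 + 2 + 2 + 2 + 2 + 2 + 2 + 19 = 38 = |G|. So G has 11 conjugacy classes.

Answer: 11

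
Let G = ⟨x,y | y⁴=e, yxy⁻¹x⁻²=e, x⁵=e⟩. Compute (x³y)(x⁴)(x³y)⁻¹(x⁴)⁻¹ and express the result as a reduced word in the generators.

[(x³y), (x⁴)] = (x³y)·(x⁴)·(x³y)⁻¹·(x⁴)⁻¹.
  (x³y) · (x⁴) = xy
  (xy) · (xy³) = x³
  (x³) · x = x⁴

Answer: x⁴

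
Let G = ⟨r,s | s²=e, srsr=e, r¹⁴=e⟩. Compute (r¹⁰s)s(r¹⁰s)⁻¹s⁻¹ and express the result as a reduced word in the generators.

[(r¹⁰s), s] = (r¹⁰s)·s·(r¹⁰s)⁻¹·s⁻¹.
  (r¹⁰s) · s = r¹⁰
  (r¹⁰) · (r¹⁰s) = r⁶s
  (r⁶s) · s = r⁶

Answer: r⁶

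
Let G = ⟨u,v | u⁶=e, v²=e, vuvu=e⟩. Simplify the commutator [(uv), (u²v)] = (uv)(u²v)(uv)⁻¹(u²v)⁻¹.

[(uv), (u²v)] = (uv)·(u²v)·(uv)⁻¹·(u²v)⁻¹.
  (uv) · (u²v) = u⁵
  (u⁵) · (uv) = v
  v · (u²v) = u⁴

Answer: u⁴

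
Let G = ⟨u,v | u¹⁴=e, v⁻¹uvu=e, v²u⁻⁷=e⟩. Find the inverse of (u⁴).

The order of (u⁴) is 7 (smallest k with (u⁴)ᵏ = e), so (u⁴)⁻¹ = (u⁴)⁶ = u¹⁰.
Check: (u⁴) · (u¹⁰) → (u⁴) · u¹⁰ = e, giving e as required.

Answer: u¹⁰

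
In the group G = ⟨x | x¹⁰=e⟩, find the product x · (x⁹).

Compute x · (x⁹) by multiplying left to right and reducing via the relations at each step:
  x · x⁹ = e

Answer: e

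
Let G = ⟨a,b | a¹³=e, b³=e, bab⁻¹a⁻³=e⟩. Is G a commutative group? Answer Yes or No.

a·b = ab but b·a = a³b, so a·b ≠ b·a and G is not abelian.

Answer: No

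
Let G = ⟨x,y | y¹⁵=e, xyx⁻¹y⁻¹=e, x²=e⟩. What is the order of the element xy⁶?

Compute successive powers until reaching e:
  (xy⁶)¹ = xy⁶, (xy⁶)² = y¹², (xy⁶)³ = xy³, (xy⁶)⁴ = y⁹, (xy⁶)⁵ = x, (xy⁶)⁶ = y⁶, (xy⁶)⁷ = xy¹², (xy⁶)⁸ = y³, (xy⁶)⁹ = xy⁹, (xy⁶)¹⁰ = e.
The smallest positive k with (xy⁶)ᵏ = e is 10.

Answer: 10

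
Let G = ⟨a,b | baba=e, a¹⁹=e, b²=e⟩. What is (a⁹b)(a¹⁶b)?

Compute (a⁹b) · (a¹⁶b) by multiplying left to right and reducing via the relations at each step:
  (a⁹b) · a¹⁶ = a¹²b
  (a¹²b) · b = a¹²

Answer: a¹²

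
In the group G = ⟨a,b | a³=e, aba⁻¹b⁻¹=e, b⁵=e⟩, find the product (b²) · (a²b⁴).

Compute (b²) · (a²b⁴) by multiplying left to right and reducing via the relations at each step:
  (b²) · a² = a²b²
  (a²b²) · b⁴ = a²b

Answer: a²b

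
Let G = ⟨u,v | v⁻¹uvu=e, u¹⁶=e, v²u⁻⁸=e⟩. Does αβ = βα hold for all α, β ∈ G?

u·v = uv but v·u = u⁷v⁻¹, so u·v ≠ v·u and G is not abelian.

Answer: No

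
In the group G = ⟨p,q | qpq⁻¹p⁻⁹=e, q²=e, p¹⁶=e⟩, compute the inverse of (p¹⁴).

The order of (p¹⁴) is 8 (smallest k with (p¹⁴)ᵏ = e), so (p¹⁴)⁻¹ = (p¹⁴)⁷ = p².
Check: (p¹⁴) · (p²) → (p¹⁴) · p² = e, giving e as required.

Answer: p²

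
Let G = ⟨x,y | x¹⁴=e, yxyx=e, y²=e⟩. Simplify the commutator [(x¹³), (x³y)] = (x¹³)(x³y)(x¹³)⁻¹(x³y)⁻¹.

[(x¹³), (x³y)] = (x¹³)·(x³y)·(x¹³)⁻¹·(x³y)⁻¹.
  (x¹³) · (x³y) = x²y
  (x²y) · x = xy
  (xy) · (x³y) = x¹²

Answer: x¹²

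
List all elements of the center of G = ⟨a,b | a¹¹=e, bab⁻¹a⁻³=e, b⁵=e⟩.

An element z ∈ Z(G) iff z commutes with every generator.
For example e is central: e·a = a = a·e; e·b = b = b·e.
Whereas a ∉ Z(G) since a·b = ab ≠ a³b = b·a.
Checking each of the 55 elements this way gives Z(G) = {e}, of order 1.

Answer: {e}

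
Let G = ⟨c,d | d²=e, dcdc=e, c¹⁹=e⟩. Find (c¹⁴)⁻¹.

The order of (c¹⁴) is 19 (smallest k with (c¹⁴)ᵏ = e), so (c¹⁴)⁻¹ = (c¹⁴)¹⁸ = c⁵.
Check: (c¹⁴) · (c⁵) → (c¹⁴) · c⁵ = e, giving e as required.

Answer: c⁵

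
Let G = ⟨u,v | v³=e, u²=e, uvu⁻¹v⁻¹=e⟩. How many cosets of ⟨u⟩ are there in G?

First find ord(u) by computing successive powers:
  u¹ = u, u² = e.
So |⟨u⟩| = ord(u) = 2. With |G| = 6, by Lagrange [G : ⟨u⟩] = 6/2 = 3.

Answer: 3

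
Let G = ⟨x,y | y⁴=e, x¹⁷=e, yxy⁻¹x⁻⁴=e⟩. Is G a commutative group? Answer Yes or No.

x·y = xy but y·x = x⁴y, so x·y ≠ y·x and G is not abelian.

Answer: No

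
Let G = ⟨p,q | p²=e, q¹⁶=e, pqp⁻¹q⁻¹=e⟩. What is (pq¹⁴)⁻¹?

The order of (pq¹⁴) is 8 (smallest k with (pq¹⁴)ᵏ = e), so (pq¹⁴)⁻¹ = (pq¹⁴)⁷ = pq².
Check: (pq¹⁴) · (pq²) → (pq¹⁴) · p = q¹⁴;   (q¹⁴) · q² = e, giving e as required.

Answer: pq²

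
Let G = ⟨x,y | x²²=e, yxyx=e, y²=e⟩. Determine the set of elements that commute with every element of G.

An element z ∈ Z(G) iff z commutes with every generator.
For example x¹¹ is central: (x¹¹)·x = x¹² = x·(x¹¹); (x¹¹)·y = x¹¹y = y·(x¹¹).
Whereas x ∉ Z(G) since x·y = xy ≠ x²¹y = y·x.
Checking each of the 44 elements this way gives Z(G) = {e, x¹¹}, of order 2.

Answer: {e, x¹¹}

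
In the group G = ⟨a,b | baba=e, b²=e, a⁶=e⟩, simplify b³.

Compute successive powers of b, reducing at each step:
  b²: b · b = e
  b³: e · b = b

Answer: b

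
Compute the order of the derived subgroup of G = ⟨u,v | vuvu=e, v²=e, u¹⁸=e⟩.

G' = [G, G] is generated by all commutators. The generator-pair commutators are: [u, v] = u².
The subgroup they normally generate is {e, u², u⁴, u⁶, u⁸, u¹⁰, u¹², u¹⁴, u¹⁶}, of order 9.
Check: |G/G'| = 36/9 = 4 is the order of the abelianisation.

Answer: 9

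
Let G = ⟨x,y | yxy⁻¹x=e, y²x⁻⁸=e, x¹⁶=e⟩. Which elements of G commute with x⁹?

⟨x⁹⟩ ⊆ C_G(x⁹) since powers of x⁹ commute with x⁹; so |C_G(x⁹)| ≥ |⟨x⁹⟩| = 16.
By orbit–stabilizer, |C_G(x⁹)| = |G| / |conj. class of x⁹| = 32 / 2 = 16.
The 16 elements commuting with x⁹ are {e, x, x², x³, x⁴, x⁵, x⁶, x⁷, x⁸, x⁹, x¹⁰, x¹¹, x¹², x¹³, x¹⁴, x¹⁵}.

Answer: {e, x, x², x³, x⁴, x⁵, x⁶, x⁷, x⁸, x⁹, x¹⁰, x¹¹, x¹², x¹³, x¹⁴, x¹⁵}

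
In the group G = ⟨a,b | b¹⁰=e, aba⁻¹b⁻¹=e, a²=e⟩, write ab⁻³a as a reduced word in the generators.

Multiply left to right, reducing at each step:
  a · b⁻³ = ab⁷
  (ab⁷) · a = b⁷

Answer: b⁷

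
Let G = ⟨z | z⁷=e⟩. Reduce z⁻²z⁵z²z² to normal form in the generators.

Multiply left to right, reducing at each step:
  (z⁵) · z⁵ = z³
  (z³) · z² = z⁵
  (z⁵) · z² = e

Answer: e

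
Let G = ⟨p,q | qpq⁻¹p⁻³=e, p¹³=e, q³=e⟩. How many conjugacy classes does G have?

The conjugacy classes (representative and size) are:
  [e] (size 1), [p] (size 3), [p⁵] (size 3), [p¹⁰] (size 3), [p⁸] (size 3), [p¹⁰q] (size 13), [p⁷q²] (size 13).
Class equation: 1 + 3 + 3 + 3 + 3 + 13 + 13 = 39 = |G|. So G has 7 conjugacy classes.

Answer: 7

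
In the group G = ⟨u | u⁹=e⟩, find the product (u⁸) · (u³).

Compute (u⁸) · (u³) by multiplying left to right and reducing via the relations at each step:
  (u⁸) · u³ = u²

Answer: u²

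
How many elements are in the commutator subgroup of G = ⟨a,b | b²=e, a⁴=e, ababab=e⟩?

G' = [G, G] is generated by all commutators. The generator-pair commutators are: [a, b] = a²ba.
The subgroup they normally generate is {e, a², ab, ba³, a²ba, a³b, a²ba³, ba, aba², ba²b, a²ba²b, a³ba²}, of order 12.
Check: |G/G'| = 24/12 = 2 is the order of the abelianisation.

Answer: 12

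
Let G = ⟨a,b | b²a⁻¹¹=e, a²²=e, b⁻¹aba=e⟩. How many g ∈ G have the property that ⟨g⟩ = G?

⟨g⟩ = G would require ord(g) = |G| = 44, but the maximum element order in G is 22 < 44. So G is not cyclic and no single element generates it: the count is 0.

Answer: 0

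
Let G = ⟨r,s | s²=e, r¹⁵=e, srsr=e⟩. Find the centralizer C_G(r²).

⟨r²⟩ ⊆ C_G(r²) since powers of r² commute with r²; so |C_G(r²)| ≥ |⟨r²⟩| = 15.
By orbit–stabilizer, |C_G(r²)| = |G| / |conj. class of r²| = 30 / 2 = 15.
The 15 elements commuting with r² are {e, r, r², r³, r⁴, r⁵, r⁶, r⁷, r⁸, r⁹, r¹⁰, r¹¹, r¹², r¹³, r¹⁴}.

Answer: {e, r, r², r³, r⁴, r⁵, r⁶, r⁷, r⁸, r⁹, r¹⁰, r¹¹, r¹², r¹³, r¹⁴}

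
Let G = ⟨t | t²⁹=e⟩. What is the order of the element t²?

Compute successive powers until reaching e:
  (t²)¹ = t², (t²)² = t⁴, (t²)³ = t⁶, (t²)⁴ = t⁸, (t²)⁵ = t¹⁰, (t²)⁶ = t¹², (t²)⁷ = t¹⁴, (t²)⁸ = t¹⁶, (t²)⁹ = t¹⁸, (t²)¹⁰ = t²⁰, (t²)¹¹ = t²², (t²)¹² = t²⁴, (t²)¹³ = t²⁶, (t²)¹⁴ = t²⁸, (t²)¹⁵ = t, (t²)¹⁶ = t³, (t²)¹⁷ = t⁵, (t²)¹⁸ = t⁷, (t²)¹⁹ = t⁹, (t²)²⁰ = t¹¹, (t²)²¹ = t¹³, (t²)²² = t¹⁵, (t²)²³ = t¹⁷, (t²)²⁴ = t¹⁹, (t²)²⁵ = t²¹, (t²)²⁶ = t²³, (t²)²⁷ = t²⁵, (t²)²⁸ = t²⁷, (t²)²⁹ = e.
The smallest positive k with (t²)ᵏ = e is 29.

Answer: 29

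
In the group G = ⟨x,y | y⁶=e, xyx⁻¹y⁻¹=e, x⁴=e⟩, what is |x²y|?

Compute successive powers until reaching e:
  (x²y)¹ = x²y, (x²y)² = y², (x²y)³ = x²y³, (x²y)⁴ = y⁴, (x²y)⁵ = x²y⁵, (x²y)⁶ = e.
The smallest positive k with (x²y)ᵏ = e is 6.

Answer: 6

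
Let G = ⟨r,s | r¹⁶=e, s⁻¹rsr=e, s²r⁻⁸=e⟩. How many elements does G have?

Enumerate words in the generators, reducing via the relations: the distinct elements are
  {e, r, s, rs, r², r³, r⁴, r⁵, r⁶, r⁷, r⁸, r⁹, r²s, r³s, r¹², r¹³, r¹¹, r¹⁰, r¹⁴, r¹⁵, r⁴s, r⁵s, r⁶s, r⁷s, s⁻¹, rs⁻¹, r²s⁻¹, r³s⁻¹, r⁴s⁻¹, r⁵s⁻¹, r⁶s⁻¹, r⁷s⁻¹}.
No further products give new elements, so |G| = 32.

Answer: 32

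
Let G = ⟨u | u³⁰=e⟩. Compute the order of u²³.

Compute successive powers until reaching e:
  (u²³)¹ = u²³, (u²³)² = u¹⁶, (u²³)³ = u⁹, (u²³)⁴ = u², (u²³)⁵ = u²⁵, (u²³)⁶ = u¹⁸, (u²³)⁷ = u¹¹, (u²³)⁸ = u⁴, (u²³)⁹ = u²⁷, (u²³)¹⁰ = u²⁰, (u²³)¹¹ = u¹³, (u²³)¹² = u⁶, (u²³)¹³ = u²⁹, (u²³)¹⁴ = u²², (u²³)¹⁵ = u¹⁵, (u²³)¹⁶ = u⁸, (u²³)¹⁷ = u, (u²³)¹⁸ = u²⁴, (u²³)¹⁹ = u¹⁷, (u²³)²⁰ = u¹⁰, (u²³)²¹ = u³, (u²³)²² = u²⁶, (u²³)²³ = u¹⁹, (u²³)²⁴ = u¹², (u²³)²⁵ = u⁵, (u²³)²⁶ = u²⁸, (u²³)²⁷ = u²¹, (u²³)²⁸ = u¹⁴, (u²³)²⁹ = u⁷, (u²³)³⁰ = e.
The smallest positive k with (u²³)ᵏ = e is 30.

Answer: 30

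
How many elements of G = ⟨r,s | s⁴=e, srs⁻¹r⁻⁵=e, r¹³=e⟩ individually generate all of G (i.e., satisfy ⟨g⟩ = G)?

⟨g⟩ = G would require ord(g) = |G| = 52, but the maximum element order in G is 13 < 52. So G is not cyclic and no single element generates it: the count is 0.

Answer: 0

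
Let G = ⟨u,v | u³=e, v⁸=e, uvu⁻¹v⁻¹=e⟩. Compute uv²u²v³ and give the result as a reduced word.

Multiply left to right, reducing at each step:
  u · v² = uv²
  (uv²) · u² = v²
  (v²) · v³ = v⁵

Answer: v⁵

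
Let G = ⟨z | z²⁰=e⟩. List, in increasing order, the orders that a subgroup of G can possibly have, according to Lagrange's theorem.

|G| = 20 = 2² · 5. By Lagrange's theorem the order of any subgroup divides 20; the divisors of 20 are 1, 2, 4, 5, 10, 20.

Answer: 1, 2, 4, 5, 10, 20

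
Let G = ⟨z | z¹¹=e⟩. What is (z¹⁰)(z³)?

Compute (z¹⁰) · (z³) by multiplying left to right and reducing via the relations at each step:
  (z¹⁰) · z³ = z²

Answer: z²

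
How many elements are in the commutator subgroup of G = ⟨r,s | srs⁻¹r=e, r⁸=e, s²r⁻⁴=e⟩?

G' = [G, G] is generated by all commutators. The generator-pair commutators are: [r, s] = r².
The subgroup they normally generate is {e, r², r⁴, r⁶}, of order 4.
Check: |G/G'| = 16/4 = 4 is the order of the abelianisation.

Answer: 4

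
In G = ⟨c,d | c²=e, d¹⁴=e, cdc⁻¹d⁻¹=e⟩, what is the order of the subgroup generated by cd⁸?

|⟨cd⁸⟩| equals the order of cd⁸. Compute successive powers until reaching e:
  (cd⁸)¹ = cd⁸, (cd⁸)² = d², (cd⁸)³ = cd¹⁰, (cd⁸)⁴ = d⁴, (cd⁸)⁵ = cd¹², (cd⁸)⁶ = d⁶, (cd⁸)⁷ = c, (cd⁸)⁸ = d⁸, (cd⁸)⁹ = cd², (cd⁸)¹⁰ = d¹⁰, (cd⁸)¹¹ = cd⁴, (cd⁸)¹² = d¹², (cd⁸)¹³ = cd⁶, (cd⁸)¹⁴ = e.
The smallest positive k with (cd⁸)ᵏ = e is 14, so |⟨cd⁸⟩| = 14.

Answer: 14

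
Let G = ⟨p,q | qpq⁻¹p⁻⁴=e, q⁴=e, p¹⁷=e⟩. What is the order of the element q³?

Compute successive powers until reaching e:
  (q³)¹ = q³, (q³)² = q², (q³)³ = q, (q³)⁴ = e.
The smallest positive k with (q³)ᵏ = e is 4.

Answer: 4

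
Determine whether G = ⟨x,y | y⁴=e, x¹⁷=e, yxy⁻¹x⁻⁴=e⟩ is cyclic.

Every cyclic group is abelian. But x·y = xy while y·x = x⁴y, so x·y ≠ y·x and G is not abelian. Hence G is not cyclic.

Answer: No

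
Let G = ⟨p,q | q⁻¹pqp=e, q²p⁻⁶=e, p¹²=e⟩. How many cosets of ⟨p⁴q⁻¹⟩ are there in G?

First find ord(p⁴q⁻¹) by computing successive powers:
  (p⁴q⁻¹)¹ = p⁴q⁻¹, (p⁴q⁻¹)² = p⁶, (p⁴q⁻¹)³ = p⁴q, (p⁴q⁻¹)⁴ = e.
So |⟨p⁴q⁻¹⟩| = ord(p⁴q⁻¹) = 4. With |G| = 24, by Lagrange [G : ⟨p⁴q⁻¹⟩] = 24/4 = 6.

Answer: 6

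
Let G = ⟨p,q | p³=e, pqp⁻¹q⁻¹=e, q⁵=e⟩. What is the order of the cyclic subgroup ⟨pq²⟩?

|⟨pq²⟩| equals the order of pq². Compute successive powers until reaching e:
  (pq²)¹ = pq², (pq²)² = p²q⁴, (pq²)³ = q, (pq²)⁴ = pq³, (pq²)⁵ = p², (pq²)⁶ = q², (pq²)⁷ = pq⁴, (pq²)⁸ = p²q, (pq²)⁹ = q³, (pq²)¹⁰ = p, (pq²)¹¹ = p²q², (pq²)¹² = q⁴, (pq²)¹³ = pq, (pq²)¹⁴ = p²q³, (pq²)¹⁵ = e.
The smallest positive k with (pq²)ᵏ = e is 15, so |⟨pq²⟩| = 15.

Answer: 15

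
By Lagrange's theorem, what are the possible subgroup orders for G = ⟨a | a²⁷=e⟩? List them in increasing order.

|G| = 27 = 3³. By Lagrange's theorem the order of any subgroup divides 27; the divisors of 27 are 1, 3, 9, 27.

Answer: 1, 3, 9, 27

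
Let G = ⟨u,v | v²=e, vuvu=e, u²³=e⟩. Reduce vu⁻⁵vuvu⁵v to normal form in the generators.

Multiply left to right, reducing at each step:
  v · u⁻⁵ = u⁵v
  (u⁵v) · v = u⁵
  (u⁵) · u = u⁶
  (u⁶) · v = u⁶v
  (u⁶v) · u⁵ = uv
  (uv) · v = u

Answer: u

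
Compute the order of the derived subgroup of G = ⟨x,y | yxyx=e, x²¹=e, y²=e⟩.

G' = [G, G] is generated by all commutators. The generator-pair commutators are: [x, y] = x².
The subgroup they normally generate is {e, x, x², x³, x⁴, x⁵, x⁶, x⁷, x⁸, x⁹, x¹⁰, x¹¹, x¹², x¹³, x¹⁴, x¹⁵, x¹⁶, x¹⁷, x¹⁸, x¹⁹, x²⁰}, of order 21.
Check: |G/G'| = 42/21 = 2 is the order of the abelianisation.

Answer: 21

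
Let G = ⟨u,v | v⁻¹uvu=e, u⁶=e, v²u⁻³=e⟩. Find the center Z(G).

An element z ∈ Z(G) iff z commutes with every generator.
For example u³ is central: (u³)·u = u⁴ = u·(u³); (u³)·v = v⁻¹ = v·(u³).
Whereas u ∉ Z(G) since u·v = uv ≠ u²v⁻¹ = v·u.
Checking each of the 12 elements this way gives Z(G) = {e, u³}, of order 2.

Answer: {e, u³}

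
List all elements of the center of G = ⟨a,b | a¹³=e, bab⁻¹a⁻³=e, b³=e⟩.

An element z ∈ Z(G) iff z commutes with every generator.
For example e is central: e·a = a = a·e; e·b = b = b·e.
Whereas a ∉ Z(G) since a·b = ab ≠ a³b = b·a.
Checking each of the 39 elements this way gives Z(G) = {e}, of order 1.

Answer: {e}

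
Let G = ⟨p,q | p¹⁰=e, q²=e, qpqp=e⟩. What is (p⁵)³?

Compute successive powers of (p⁵), reducing at each step:
  (p⁵)²: (p⁵) · p⁵ = e
  (p⁵)³: e · p⁵ = p⁵

Answer: p⁵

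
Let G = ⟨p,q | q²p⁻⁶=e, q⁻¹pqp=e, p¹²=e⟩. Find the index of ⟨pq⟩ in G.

First find ord(pq) by computing successive powers:
  (pq)¹ = pq, (pq)² = p⁶, (pq)³ = pq⁻¹, (pq)⁴ = e.
So |⟨pq⟩| = ord(pq) = 4. With |G| = 24, by Lagrange [G : ⟨pq⟩] = 24/4 = 6.

Answer: 6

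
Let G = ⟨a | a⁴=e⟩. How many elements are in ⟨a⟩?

|⟨a⟩| equals the order of a. Compute successive powers until reaching e:
  a¹ = a, a² = a², a³ = a³, a⁴ = e.
The smallest positive k with aᵏ = e is 4, so |⟨a⟩| = 4.

Answer: 4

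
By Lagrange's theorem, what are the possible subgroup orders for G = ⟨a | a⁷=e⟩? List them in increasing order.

|G| = 7 = 7. By Lagrange's theorem the order of any subgroup divides 7; the divisors of 7 are 1, 7.

Answer: 1, 7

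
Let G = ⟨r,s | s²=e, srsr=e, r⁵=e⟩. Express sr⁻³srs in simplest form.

Multiply left to right, reducing at each step:
  s · r⁻³ = r³s
  (r³s) · s = r³
  (r³) · r = r⁴
  (r⁴) · s = r⁴s

Answer: r⁴s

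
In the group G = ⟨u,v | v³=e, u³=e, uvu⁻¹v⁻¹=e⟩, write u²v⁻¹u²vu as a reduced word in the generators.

Multiply left to right, reducing at each step:
  (u²) · v⁻¹ = u²v²
  (u²v²) · u² = uv²
  (uv²) · v = u
  u · u = u²

Answer: u²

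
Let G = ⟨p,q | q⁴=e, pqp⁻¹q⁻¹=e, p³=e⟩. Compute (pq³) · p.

Compute (pq³) · p by multiplying left to right and reducing via the relations at each step:
  (pq³) · p = p²q³

Answer: p²q³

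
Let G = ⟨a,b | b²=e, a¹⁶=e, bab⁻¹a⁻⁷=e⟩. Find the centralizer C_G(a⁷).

⟨a⁷⟩ ⊆ C_G(a⁷) since powers of a⁷ commute with a⁷; so |C_G(a⁷)| ≥ |⟨a⁷⟩| = 16.
By orbit–stabilizer, |C_G(a⁷)| = |G| / |conj. class of a⁷| = 32 / 2 = 16.
The 16 elements commuting with a⁷ are {e, a, a², a³, a⁴, a⁵, a⁶, a⁷, a⁸, a⁹, a¹⁰, a¹¹, a¹², a¹³, a¹⁴, a¹⁵}.

Answer: {e, a, a², a³, a⁴, a⁵, a⁶, a⁷, a⁸, a⁹, a¹⁰, a¹¹, a¹², a¹³, a¹⁴, a¹⁵}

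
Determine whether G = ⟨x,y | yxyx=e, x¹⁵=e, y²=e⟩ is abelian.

x·y = xy but y·x = x¹⁴y, so x·y ≠ y·x and G is not abelian.

Answer: No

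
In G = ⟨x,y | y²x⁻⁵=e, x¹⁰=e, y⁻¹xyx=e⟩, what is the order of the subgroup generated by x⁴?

|⟨x⁴⟩| equals the order of x⁴. Compute successive powers until reaching e:
  (x⁴)¹ = x⁴, (x⁴)² = x⁸, (x⁴)³ = x², (x⁴)⁴ = x⁶, (x⁴)⁵ = e.
The smallest positive k with (x⁴)ᵏ = e is 5, so |⟨x⁴⟩| = 5.

Answer: 5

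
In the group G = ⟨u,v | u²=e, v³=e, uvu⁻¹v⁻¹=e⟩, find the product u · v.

Compute u · v by multiplying left to right and reducing via the relations at each step:
  u · v = uv

Answer: uv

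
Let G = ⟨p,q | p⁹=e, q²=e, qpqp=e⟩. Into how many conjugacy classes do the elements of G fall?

The conjugacy classes (representative and size) are:
  [e] (size 1), [p⁸] (size 2), [p⁷] (size 2), [p⁶] (size 2), [p⁵] (size 2), [p⁴q] (size 9).
Class equation: 1 + 2 + 2 + 2 + 2 + 9 = 18 = |G|. So G has 6 conjugacy classes.

Answer: 6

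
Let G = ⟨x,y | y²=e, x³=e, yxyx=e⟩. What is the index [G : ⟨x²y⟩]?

First find ord(x²y) by computing successive powers:
  (x²y)¹ = x²y, (x²y)² = e.
So |⟨x²y⟩| = ord(x²y) = 2. With |G| = 6, by Lagrange [G : ⟨x²y⟩] = 6/2 = 3.

Answer: 3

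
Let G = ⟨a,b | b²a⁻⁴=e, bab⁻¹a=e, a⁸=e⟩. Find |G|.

Enumerate words in the generators, reducing via the relations: the distinct elements are
  {a, b, e, ab, a², a³, a⁴, a⁵, a⁶, a⁷, a²b, a³b, b⁻¹, ab⁻¹, a²b⁻¹, a³b⁻¹}.
No further products give new elements, so |G| = 16.

Answer: 16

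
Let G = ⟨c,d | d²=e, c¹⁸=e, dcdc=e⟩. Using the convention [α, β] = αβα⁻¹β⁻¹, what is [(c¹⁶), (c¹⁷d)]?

[(c¹⁶), (c¹⁷d)] = (c¹⁶)·(c¹⁷d)·(c¹⁶)⁻¹·(c¹⁷d)⁻¹.
  (c¹⁶) · (c¹⁷d) = c¹⁵d
  (c¹⁵d) · (c²) = c¹³d
  (c¹³d) · (c¹⁷d) = c¹⁴

Answer: c¹⁴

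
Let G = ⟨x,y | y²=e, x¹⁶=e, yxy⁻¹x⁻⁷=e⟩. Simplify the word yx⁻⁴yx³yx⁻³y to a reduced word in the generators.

Multiply left to right, reducing at each step:
  y · x⁻⁴ = x⁴y
  (x⁴y) · y = x⁴
  (x⁴) · x³ = x⁷
  (x⁷) · y = x⁷y
  (x⁷y) · x⁻³ = x²y
  (x²y) · y = x²

Answer: x²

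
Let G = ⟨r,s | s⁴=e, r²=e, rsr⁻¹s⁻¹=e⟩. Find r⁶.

Compute successive powers of r, reducing at each step:
  r²: r · r = e
  r³: e · r = r
  r⁴: r · r = e
  r⁵: e · r = r
  r⁶: r · r = e

Answer: e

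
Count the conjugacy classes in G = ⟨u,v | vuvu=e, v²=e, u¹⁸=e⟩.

The conjugacy classes (representative and size) are:
  [e] (size 1), [u] (size 2), [u²] (size 2), [u³] (size 2), [u¹⁴] (size 2), [u⁵] (size 2), [u¹²] (size 2), [u⁷] (size 2), [u¹⁰] (size 2), [u⁹] (size 1), [u¹⁰v] (size 9), [uv] (size 9).
Class equation: 1 + 2 + 2 + 2 + 2 + 2 + 2 + 2 + 2 + 1 + 9 + 9 = 36 = |G|. So G has 12 conjugacy classes.

Answer: 12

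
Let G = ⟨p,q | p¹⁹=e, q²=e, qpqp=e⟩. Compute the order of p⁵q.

Compute successive powers until reaching e:
  (p⁵q)¹ = p⁵q, (p⁵q)² = e.
The smallest positive k with (p⁵q)ᵏ = e is 2.

Answer: 2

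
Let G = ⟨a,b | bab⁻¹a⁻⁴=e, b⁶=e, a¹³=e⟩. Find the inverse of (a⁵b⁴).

The order of (a⁵b⁴) is 3 (smallest k with (a⁵b⁴)ᵏ = e), so (a⁵b⁴)⁻¹ = (a⁵b⁴)² = a¹¹b².
Check: (a⁵b⁴) · (a¹¹b²) → (a⁵b⁴) · a¹¹ = b⁴;   (b⁴) · b² = e, giving e as required.

Answer: a¹¹b²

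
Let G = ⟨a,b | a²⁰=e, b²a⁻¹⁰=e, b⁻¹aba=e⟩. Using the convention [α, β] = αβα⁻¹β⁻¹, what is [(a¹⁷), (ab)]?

[(a¹⁷), (ab)] = (a¹⁷)·(ab)·(a¹⁷)⁻¹·(ab)⁻¹.
  (a¹⁷) · (ab) = a⁸b⁻¹
  (a⁸b⁻¹) · (a³) = a⁵b⁻¹
  (a⁵b⁻¹) · (ab⁻¹) = a¹⁴

Answer: a¹⁴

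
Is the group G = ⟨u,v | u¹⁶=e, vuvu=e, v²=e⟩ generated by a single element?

Every cyclic group is abelian. But u·v = uv while v·u = u¹⁵v, so u·v ≠ v·u and G is not abelian. Hence G is not cyclic.

Answer: No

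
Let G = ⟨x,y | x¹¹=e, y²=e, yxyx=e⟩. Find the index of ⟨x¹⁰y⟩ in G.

First find ord(x¹⁰y) by computing successive powers:
  (x¹⁰y)¹ = x¹⁰y, (x¹⁰y)² = e.
So |⟨x¹⁰y⟩| = ord(x¹⁰y) = 2. With |G| = 22, by Lagrange [G : ⟨x¹⁰y⟩] = 22/2 = 11.

Answer: 11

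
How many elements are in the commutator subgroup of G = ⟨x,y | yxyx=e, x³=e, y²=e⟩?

G' = [G, G] is generated by all commutators. The generator-pair commutators are: [x, y] = x².
The subgroup they normally generate is {e, x, x²}, of order 3.
Check: |G/G'| = 6/3 = 2 is the order of the abelianisation.

Answer: 3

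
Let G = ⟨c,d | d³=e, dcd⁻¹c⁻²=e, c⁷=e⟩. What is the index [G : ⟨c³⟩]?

First find ord(c³) by computing successive powers:
  (c³)¹ = c³, (c³)² = c⁶, (c³)³ = c², (c³)⁴ = c⁵, (c³)⁵ = c, (c³)⁶ = c⁴, (c³)⁷ = e.
So |⟨c³⟩| = ord(c³) = 7. With |G| = 21, by Lagrange [G : ⟨c³⟩] = 21/7 = 3.

Answer: 3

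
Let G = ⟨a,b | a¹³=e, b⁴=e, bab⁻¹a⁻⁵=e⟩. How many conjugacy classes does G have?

The conjugacy classes (representative and size) are:
  [e] (size 1), [a] (size 4), [a²] (size 4), [a⁹] (size 4), [a¹²b] (size 13), [a⁴b²] (size 13), [a¹²b³] (size 13).
Class equation: 1 + 4 + 4 + 4 + 13 + 13 + 13 = 52 = |G|. So G has 7 conjugacy classes.

Answer: 7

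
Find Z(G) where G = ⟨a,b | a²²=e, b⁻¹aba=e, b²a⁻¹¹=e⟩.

An element z ∈ Z(G) iff z commutes with every generator.
For example a¹¹ is central: (a¹¹)·a = a¹² = a·(a¹¹); (a¹¹)·b = b⁻¹ = b·(a¹¹).
Whereas a ∉ Z(G) since a·b = ab ≠ a¹⁰b⁻¹ = b·a.
Checking each of the 44 elements this way gives Z(G) = {e, a¹¹}, of order 2.

Answer: {e, a¹¹}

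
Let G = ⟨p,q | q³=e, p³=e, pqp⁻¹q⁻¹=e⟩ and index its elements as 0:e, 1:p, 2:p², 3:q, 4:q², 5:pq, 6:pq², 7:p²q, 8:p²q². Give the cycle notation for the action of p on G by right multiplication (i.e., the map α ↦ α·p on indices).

(0 1 2)(3 5 7)(4 6 8)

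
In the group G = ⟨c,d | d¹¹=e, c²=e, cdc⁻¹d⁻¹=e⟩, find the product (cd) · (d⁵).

Compute (cd) · (d⁵) by multiplying left to right and reducing via the relations at each step:
  (cd) · d⁵ = cd⁶

Answer: cd⁶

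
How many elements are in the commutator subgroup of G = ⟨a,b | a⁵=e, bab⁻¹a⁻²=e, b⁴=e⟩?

G' = [G, G] is generated by all commutators. The generator-pair commutators are: [a, b] = a⁴.
The subgroup they normally generate is {e, a, a², a³, a⁴}, of order 5.
Check: |G/G'| = 20/5 = 4 is the order of the abelianisation.

Answer: 5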